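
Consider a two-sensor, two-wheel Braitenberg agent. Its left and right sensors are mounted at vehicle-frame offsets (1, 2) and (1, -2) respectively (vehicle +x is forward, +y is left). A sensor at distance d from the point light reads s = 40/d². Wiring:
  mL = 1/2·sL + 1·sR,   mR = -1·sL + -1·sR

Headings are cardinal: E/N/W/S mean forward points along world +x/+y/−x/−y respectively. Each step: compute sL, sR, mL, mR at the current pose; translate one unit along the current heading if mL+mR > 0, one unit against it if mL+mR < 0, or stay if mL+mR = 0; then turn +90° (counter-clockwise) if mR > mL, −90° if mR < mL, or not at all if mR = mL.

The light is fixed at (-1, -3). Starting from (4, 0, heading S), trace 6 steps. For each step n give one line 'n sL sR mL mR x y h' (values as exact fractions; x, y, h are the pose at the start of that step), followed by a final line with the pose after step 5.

n=0: pose=(4,0,S); sL=40/53, sR=40/13; mL=2380/689, mR=-2640/689; mL+mR=-20/53 → advance -1; mR−mL=-5020/689 → turn -1·90°
n=1: pose=(4,1,W); sL=2, sR=10/13; mL=23/13, mR=-36/13; mL+mR=-1 → advance -1; mR−mL=-59/13 → turn -1·90°
n=2: pose=(5,1,N); sL=40/41, sR=40/89; mL=3420/3649, mR=-5200/3649; mL+mR=-20/41 → advance -1; mR−mL=-8620/3649 → turn -1·90°
n=3: pose=(5,0,E); sL=20/37, sR=4/5; mL=198/185, mR=-248/185; mL+mR=-10/37 → advance -1; mR−mL=-446/185 → turn -1·90°
n=4: pose=(4,0,S); sL=40/53, sR=40/13; mL=2380/689, mR=-2640/689; mL+mR=-20/53 → advance -1; mR−mL=-5020/689 → turn -1·90°
n=5: pose=(4,1,W); sL=2, sR=10/13; mL=23/13, mR=-36/13; mL+mR=-1 → advance -1; mR−mL=-59/13 → turn -1·90°

0 40/53 40/13 2380/689 -2640/689 4 0 S
1 2 10/13 23/13 -36/13 4 1 W
2 40/41 40/89 3420/3649 -5200/3649 5 1 N
3 20/37 4/5 198/185 -248/185 5 0 E
4 40/53 40/13 2380/689 -2640/689 4 0 S
5 2 10/13 23/13 -36/13 4 1 W
final 5 1 N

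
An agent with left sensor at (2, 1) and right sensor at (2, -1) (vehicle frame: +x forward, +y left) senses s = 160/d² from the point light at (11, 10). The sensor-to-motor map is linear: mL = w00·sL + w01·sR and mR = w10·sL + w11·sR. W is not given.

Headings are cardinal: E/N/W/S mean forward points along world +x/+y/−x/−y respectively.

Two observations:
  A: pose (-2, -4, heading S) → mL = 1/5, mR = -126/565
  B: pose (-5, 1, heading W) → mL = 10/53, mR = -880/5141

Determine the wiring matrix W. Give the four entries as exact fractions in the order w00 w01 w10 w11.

1/2 0 -1 1/2

obs A: pose=(-2,-4,S) → sL=2/5, sR=40/113, mL=1/5, mR=-126/565
obs B: pose=(-5,1,W) → sL=20/53, sR=40/97, mL=10/53, mR=-880/5141
sensor matrix S = [[2/5, 40/113], [20/53, 40/97]]; det S = 18224/580933
solve [mL_A; mL_B] = S·[w00; w01] and [mR_A; mR_B] = S·[w10; w11]:
  w00 = 1/2, w01 = 0, w10 = -1, w11 = 1/2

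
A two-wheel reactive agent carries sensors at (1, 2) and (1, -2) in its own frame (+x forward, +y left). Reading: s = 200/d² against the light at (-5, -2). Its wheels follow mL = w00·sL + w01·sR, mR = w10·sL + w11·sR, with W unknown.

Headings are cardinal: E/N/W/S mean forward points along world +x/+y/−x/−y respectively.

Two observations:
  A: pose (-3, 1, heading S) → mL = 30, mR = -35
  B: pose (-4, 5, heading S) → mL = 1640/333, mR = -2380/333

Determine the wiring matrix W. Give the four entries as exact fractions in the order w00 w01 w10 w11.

obs A: pose=(-3,1,S) → sL=10, sR=50, mL=30, mR=-35
obs B: pose=(-4,5,S) → sL=40/9, sR=200/37, mL=1640/333, mR=-2380/333
sensor matrix S = [[10, 50], [40/9, 200/37]]; det S = -56000/333
solve [mL_A; mL_B] = S·[w00; w01] and [mR_A; mR_B] = S·[w10; w11]:
  w00 = 1/2, w01 = 1/2, w10 = -1, w11 = -1/2

1/2 1/2 -1 -1/2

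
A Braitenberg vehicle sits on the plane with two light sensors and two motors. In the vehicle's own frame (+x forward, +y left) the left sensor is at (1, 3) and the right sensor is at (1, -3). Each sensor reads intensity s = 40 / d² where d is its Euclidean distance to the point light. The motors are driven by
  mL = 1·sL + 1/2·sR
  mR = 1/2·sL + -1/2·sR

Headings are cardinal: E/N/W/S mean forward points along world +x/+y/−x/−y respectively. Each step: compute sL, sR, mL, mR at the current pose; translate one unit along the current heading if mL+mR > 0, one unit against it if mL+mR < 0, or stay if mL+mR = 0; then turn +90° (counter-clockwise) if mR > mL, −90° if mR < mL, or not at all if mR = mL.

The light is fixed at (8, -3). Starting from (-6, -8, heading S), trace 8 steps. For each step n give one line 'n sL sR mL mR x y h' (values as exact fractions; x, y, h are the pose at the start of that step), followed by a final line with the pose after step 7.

0 40/157 8/65 3228/10205 672/10205 -6 -8 S
1 20/153 20/117 430/1989 -40/1989 -6 -9 W
2 40/349 40/169 13740/58981 -3600/58981 -7 -9 N
3 1/5 2/13 18/65 3/130 -7 -8 E
4 40/157 8/65 3228/10205 672/10205 -6 -8 S
5 20/153 20/117 430/1989 -40/1989 -6 -9 W
6 40/349 40/169 13740/58981 -3600/58981 -7 -9 N
7 1/5 2/13 18/65 3/130 -7 -8 E
final -6 -8 S

n=0: pose=(-6,-8,S); sL=40/157, sR=8/65; mL=3228/10205, mR=672/10205; mL+mR=60/157 → advance +1; mR−mL=-2556/10205 → turn -1·90°
n=1: pose=(-6,-9,W); sL=20/153, sR=20/117; mL=430/1989, mR=-40/1989; mL+mR=10/51 → advance +1; mR−mL=-470/1989 → turn -1·90°
n=2: pose=(-7,-9,N); sL=40/349, sR=40/169; mL=13740/58981, mR=-3600/58981; mL+mR=60/349 → advance +1; mR−mL=-17340/58981 → turn -1·90°
n=3: pose=(-7,-8,E); sL=1/5, sR=2/13; mL=18/65, mR=3/130; mL+mR=3/10 → advance +1; mR−mL=-33/130 → turn -1·90°
n=4: pose=(-6,-8,S); sL=40/157, sR=8/65; mL=3228/10205, mR=672/10205; mL+mR=60/157 → advance +1; mR−mL=-2556/10205 → turn -1·90°
n=5: pose=(-6,-9,W); sL=20/153, sR=20/117; mL=430/1989, mR=-40/1989; mL+mR=10/51 → advance +1; mR−mL=-470/1989 → turn -1·90°
n=6: pose=(-7,-9,N); sL=40/349, sR=40/169; mL=13740/58981, mR=-3600/58981; mL+mR=60/349 → advance +1; mR−mL=-17340/58981 → turn -1·90°
n=7: pose=(-7,-8,E); sL=1/5, sR=2/13; mL=18/65, mR=3/130; mL+mR=3/10 → advance +1; mR−mL=-33/130 → turn -1·90°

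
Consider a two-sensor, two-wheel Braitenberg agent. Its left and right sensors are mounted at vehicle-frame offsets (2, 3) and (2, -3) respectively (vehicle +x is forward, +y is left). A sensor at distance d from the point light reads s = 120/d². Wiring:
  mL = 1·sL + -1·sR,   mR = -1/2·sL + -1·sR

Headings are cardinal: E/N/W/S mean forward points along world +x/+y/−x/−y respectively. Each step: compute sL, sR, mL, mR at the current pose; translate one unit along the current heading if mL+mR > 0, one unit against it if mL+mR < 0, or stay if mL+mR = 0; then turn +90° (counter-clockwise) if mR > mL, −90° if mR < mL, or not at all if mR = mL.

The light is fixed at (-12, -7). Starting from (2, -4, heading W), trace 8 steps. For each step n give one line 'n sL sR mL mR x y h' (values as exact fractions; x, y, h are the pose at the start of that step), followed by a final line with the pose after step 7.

n=0: pose=(2,-4,W); sL=5/6, sR=2/3; mL=1/6, mR=-13/12; mL+mR=-11/12 → advance -1; mR−mL=-5/4 → turn -1·90°
n=1: pose=(3,-4,N); sL=120/169, sR=120/349; mL=21600/58981, mR=-41220/58981; mL+mR=-19620/58981 → advance -1; mR−mL=-180/169 → turn -1·90°
n=2: pose=(3,-5,E); sL=60/157, sR=12/29; mL=-144/4553, mR=-2754/4553; mL+mR=-2898/4553 → advance -1; mR−mL=-90/157 → turn -1·90°
n=3: pose=(2,-5,S); sL=120/289, sR=120/121; mL=-20160/34969, mR=-41940/34969; mL+mR=-62100/34969 → advance -1; mR−mL=-180/289 → turn -1·90°
n=4: pose=(2,-4,W); sL=5/6, sR=2/3; mL=1/6, mR=-13/12; mL+mR=-11/12 → advance -1; mR−mL=-5/4 → turn -1·90°
n=5: pose=(3,-4,N); sL=120/169, sR=120/349; mL=21600/58981, mR=-41220/58981; mL+mR=-19620/58981 → advance -1; mR−mL=-180/169 → turn -1·90°
n=6: pose=(3,-5,E); sL=60/157, sR=12/29; mL=-144/4553, mR=-2754/4553; mL+mR=-2898/4553 → advance -1; mR−mL=-90/157 → turn -1·90°
n=7: pose=(2,-5,S); sL=120/289, sR=120/121; mL=-20160/34969, mR=-41940/34969; mL+mR=-62100/34969 → advance -1; mR−mL=-180/289 → turn -1·90°

0 5/6 2/3 1/6 -13/12 2 -4 W
1 120/169 120/349 21600/58981 -41220/58981 3 -4 N
2 60/157 12/29 -144/4553 -2754/4553 3 -5 E
3 120/289 120/121 -20160/34969 -41940/34969 2 -5 S
4 5/6 2/3 1/6 -13/12 2 -4 W
5 120/169 120/349 21600/58981 -41220/58981 3 -4 N
6 60/157 12/29 -144/4553 -2754/4553 3 -5 E
7 120/289 120/121 -20160/34969 -41940/34969 2 -5 S
final 2 -4 W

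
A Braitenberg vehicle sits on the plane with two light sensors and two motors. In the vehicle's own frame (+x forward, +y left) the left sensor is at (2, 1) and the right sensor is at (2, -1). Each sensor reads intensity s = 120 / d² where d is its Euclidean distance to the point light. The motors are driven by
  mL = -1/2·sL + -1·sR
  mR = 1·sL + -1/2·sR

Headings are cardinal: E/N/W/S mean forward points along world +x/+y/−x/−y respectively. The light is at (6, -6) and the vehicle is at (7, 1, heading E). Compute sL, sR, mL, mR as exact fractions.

left sensor world pos  = (9, 2); dL² = 73
right sensor world pos = (9, 0); dR² = 45
sL = 120/73 = 120/73
sR = 120/45 = 8/3
mL = -1/2·sL + -1·sR = -764/219
mR = 1·sL + -1/2·sR = 68/219

120/73 8/3 -764/219 68/219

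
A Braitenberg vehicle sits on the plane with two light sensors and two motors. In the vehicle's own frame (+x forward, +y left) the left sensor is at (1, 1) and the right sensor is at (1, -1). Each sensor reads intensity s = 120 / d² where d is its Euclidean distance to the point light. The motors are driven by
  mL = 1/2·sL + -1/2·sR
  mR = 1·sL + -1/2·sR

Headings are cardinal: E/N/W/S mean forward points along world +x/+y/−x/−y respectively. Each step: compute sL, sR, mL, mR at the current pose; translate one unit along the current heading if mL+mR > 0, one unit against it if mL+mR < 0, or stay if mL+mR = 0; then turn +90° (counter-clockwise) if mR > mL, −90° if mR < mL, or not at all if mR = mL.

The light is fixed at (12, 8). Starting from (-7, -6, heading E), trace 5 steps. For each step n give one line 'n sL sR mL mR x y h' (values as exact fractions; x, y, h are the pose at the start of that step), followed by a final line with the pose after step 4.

n=0: pose=(-7,-6,E); sL=120/493, sR=40/183; mL=1120/90219, mR=12100/90219; mL+mR=13220/90219 → advance +1; mR−mL=60/493 → turn +1·90°
n=1: pose=(-6,-6,N); sL=12/53, sR=60/229; mL=-216/12137, mR=1158/12137; mL+mR=942/12137 → advance +1; mR−mL=6/53 → turn +1·90°
n=2: pose=(-6,-5,W); sL=120/557, sR=24/101; mL=-624/56257, mR=5436/56257; mL+mR=4812/56257 → advance +1; mR−mL=60/557 → turn +1·90°
n=3: pose=(-7,-5,S); sL=3/13, sR=30/149; mL=57/3874, mR=252/1937; mL+mR=561/3874 → advance +1; mR−mL=3/26 → turn +1·90°
n=4: pose=(-7,-6,E); sL=120/493, sR=40/183; mL=1120/90219, mR=12100/90219; mL+mR=13220/90219 → advance +1; mR−mL=60/493 → turn +1·90°

0 120/493 40/183 1120/90219 12100/90219 -7 -6 E
1 12/53 60/229 -216/12137 1158/12137 -6 -6 N
2 120/557 24/101 -624/56257 5436/56257 -6 -5 W
3 3/13 30/149 57/3874 252/1937 -7 -5 S
4 120/493 40/183 1120/90219 12100/90219 -7 -6 E
final -6 -6 N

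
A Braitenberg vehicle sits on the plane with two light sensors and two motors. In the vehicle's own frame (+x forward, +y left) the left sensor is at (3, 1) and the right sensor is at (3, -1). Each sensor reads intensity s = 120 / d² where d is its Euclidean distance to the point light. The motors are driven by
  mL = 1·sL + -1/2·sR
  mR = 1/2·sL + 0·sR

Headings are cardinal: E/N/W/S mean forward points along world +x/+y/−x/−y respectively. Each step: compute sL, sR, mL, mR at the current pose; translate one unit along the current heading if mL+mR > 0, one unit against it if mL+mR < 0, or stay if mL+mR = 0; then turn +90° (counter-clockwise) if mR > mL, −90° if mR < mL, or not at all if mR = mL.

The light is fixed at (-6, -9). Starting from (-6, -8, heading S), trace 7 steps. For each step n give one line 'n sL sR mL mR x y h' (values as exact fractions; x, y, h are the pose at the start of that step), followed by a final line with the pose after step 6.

n=0: pose=(-6,-8,S); sL=24, sR=24; mL=12, mR=12; mL+mR=24 → advance +1; mR−mL=0 → turn +0·90°
n=1: pose=(-6,-9,S); sL=12, sR=12; mL=6, mR=6; mL+mR=12 → advance +1; mR−mL=0 → turn +0·90°
n=2: pose=(-6,-10,S); sL=120/17, sR=120/17; mL=60/17, mR=60/17; mL+mR=120/17 → advance +1; mR−mL=0 → turn +0·90°
n=3: pose=(-6,-11,S); sL=60/13, sR=60/13; mL=30/13, mR=30/13; mL+mR=60/13 → advance +1; mR−mL=0 → turn +0·90°
n=4: pose=(-6,-12,S); sL=120/37, sR=120/37; mL=60/37, mR=60/37; mL+mR=120/37 → advance +1; mR−mL=0 → turn +0·90°
n=5: pose=(-6,-13,S); sL=12/5, sR=12/5; mL=6/5, mR=6/5; mL+mR=12/5 → advance +1; mR−mL=0 → turn +0·90°
n=6: pose=(-6,-14,S); sL=24/13, sR=24/13; mL=12/13, mR=12/13; mL+mR=24/13 → advance +1; mR−mL=0 → turn +0·90°

0 24 24 12 12 -6 -8 S
1 12 12 6 6 -6 -9 S
2 120/17 120/17 60/17 60/17 -6 -10 S
3 60/13 60/13 30/13 30/13 -6 -11 S
4 120/37 120/37 60/37 60/37 -6 -12 S
5 12/5 12/5 6/5 6/5 -6 -13 S
6 24/13 24/13 12/13 12/13 -6 -14 S
final -6 -15 S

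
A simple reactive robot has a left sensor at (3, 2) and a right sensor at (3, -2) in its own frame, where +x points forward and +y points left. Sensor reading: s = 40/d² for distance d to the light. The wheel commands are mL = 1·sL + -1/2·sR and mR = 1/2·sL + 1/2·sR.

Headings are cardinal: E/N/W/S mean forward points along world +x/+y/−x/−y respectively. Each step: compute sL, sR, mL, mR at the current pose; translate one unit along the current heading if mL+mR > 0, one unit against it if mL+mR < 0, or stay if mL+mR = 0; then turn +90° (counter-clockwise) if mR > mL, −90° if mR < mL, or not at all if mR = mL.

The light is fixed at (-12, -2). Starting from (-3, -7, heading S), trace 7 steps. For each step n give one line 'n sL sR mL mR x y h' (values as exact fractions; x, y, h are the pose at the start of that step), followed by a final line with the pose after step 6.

0 8/37 40/113 164/4181 1192/4181 -3 -7 S
1 1/4 5/26 2/13 23/104 -3 -8 E
2 40/73 40/153 4660/11169 4520/11169 -2 -8 N
3 20/89 20/109 1290/9701 1980/9701 -2 -7 E
4 8/17 40/173 1044/2941 1032/2941 -1 -7 N
5 1/5 5/29 33/290 27/145 -1 -6 E
6 40/101 40/197 5860/19897 5960/19897 0 -6 N
final 0 -5 W

n=0: pose=(-3,-7,S); sL=8/37, sR=40/113; mL=164/4181, mR=1192/4181; mL+mR=12/37 → advance +1; mR−mL=1028/4181 → turn +1·90°
n=1: pose=(-3,-8,E); sL=1/4, sR=5/26; mL=2/13, mR=23/104; mL+mR=3/8 → advance +1; mR−mL=7/104 → turn +1·90°
n=2: pose=(-2,-8,N); sL=40/73, sR=40/153; mL=4660/11169, mR=4520/11169; mL+mR=60/73 → advance +1; mR−mL=-140/11169 → turn -1·90°
n=3: pose=(-2,-7,E); sL=20/89, sR=20/109; mL=1290/9701, mR=1980/9701; mL+mR=30/89 → advance +1; mR−mL=690/9701 → turn +1·90°
n=4: pose=(-1,-7,N); sL=8/17, sR=40/173; mL=1044/2941, mR=1032/2941; mL+mR=12/17 → advance +1; mR−mL=-12/2941 → turn -1·90°
n=5: pose=(-1,-6,E); sL=1/5, sR=5/29; mL=33/290, mR=27/145; mL+mR=3/10 → advance +1; mR−mL=21/290 → turn +1·90°
n=6: pose=(0,-6,N); sL=40/101, sR=40/197; mL=5860/19897, mR=5960/19897; mL+mR=60/101 → advance +1; mR−mL=100/19897 → turn +1·90°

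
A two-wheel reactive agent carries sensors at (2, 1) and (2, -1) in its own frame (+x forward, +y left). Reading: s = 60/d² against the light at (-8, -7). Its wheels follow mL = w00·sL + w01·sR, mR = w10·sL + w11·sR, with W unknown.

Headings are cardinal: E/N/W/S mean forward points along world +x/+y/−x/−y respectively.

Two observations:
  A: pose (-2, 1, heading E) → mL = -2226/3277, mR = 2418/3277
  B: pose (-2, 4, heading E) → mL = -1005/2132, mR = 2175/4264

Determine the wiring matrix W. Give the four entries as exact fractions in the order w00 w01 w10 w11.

-1 -1/2 1/2 1

obs A: pose=(-2,1,E) → sL=12/29, sR=60/113, mL=-2226/3277, mR=2418/3277
obs B: pose=(-2,4,E) → sL=15/52, sR=15/41, mL=-1005/2132, mR=2175/4264
sensor matrix S = [[12/29, 60/113], [15/52, 15/41]]; det S = -3105/1746641
solve [mL_A; mL_B] = S·[w00; w01] and [mR_A; mR_B] = S·[w10; w11]:
  w00 = -1, w01 = -1/2, w10 = 1/2, w11 = 1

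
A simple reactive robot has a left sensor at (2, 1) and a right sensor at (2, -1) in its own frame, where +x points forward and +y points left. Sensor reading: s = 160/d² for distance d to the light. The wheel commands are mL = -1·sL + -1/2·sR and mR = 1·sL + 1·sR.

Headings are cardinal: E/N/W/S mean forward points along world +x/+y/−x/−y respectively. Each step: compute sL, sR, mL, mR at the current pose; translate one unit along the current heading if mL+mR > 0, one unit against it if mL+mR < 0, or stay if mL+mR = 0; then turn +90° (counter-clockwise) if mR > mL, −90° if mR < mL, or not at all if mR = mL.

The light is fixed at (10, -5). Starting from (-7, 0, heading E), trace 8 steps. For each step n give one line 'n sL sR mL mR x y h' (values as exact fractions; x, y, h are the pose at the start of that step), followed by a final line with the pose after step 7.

0 160/261 160/241 -59440/62901 80320/62901 -7 0 E
1 80/169 80/137 -17720/23153 24480/23153 -6 0 N
2 160/349 160/373 -87600/130177 115520/130177 -6 1 W
3 10/17 8/17 -14/17 18/17 -7 1 S
4 160/261 160/241 -59440/62901 80320/62901 -7 0 E
5 80/169 80/137 -17720/23153 24480/23153 -6 0 N
6 160/349 160/373 -87600/130177 115520/130177 -6 1 W
7 10/17 8/17 -14/17 18/17 -7 1 S
final -7 0 E

n=0: pose=(-7,0,E); sL=160/261, sR=160/241; mL=-59440/62901, mR=80320/62901; mL+mR=80/241 → advance +1; mR−mL=139760/62901 → turn +1·90°
n=1: pose=(-6,0,N); sL=80/169, sR=80/137; mL=-17720/23153, mR=24480/23153; mL+mR=40/137 → advance +1; mR−mL=42200/23153 → turn +1·90°
n=2: pose=(-6,1,W); sL=160/349, sR=160/373; mL=-87600/130177, mR=115520/130177; mL+mR=80/373 → advance +1; mR−mL=203120/130177 → turn +1·90°
n=3: pose=(-7,1,S); sL=10/17, sR=8/17; mL=-14/17, mR=18/17; mL+mR=4/17 → advance +1; mR−mL=32/17 → turn +1·90°
n=4: pose=(-7,0,E); sL=160/261, sR=160/241; mL=-59440/62901, mR=80320/62901; mL+mR=80/241 → advance +1; mR−mL=139760/62901 → turn +1·90°
n=5: pose=(-6,0,N); sL=80/169, sR=80/137; mL=-17720/23153, mR=24480/23153; mL+mR=40/137 → advance +1; mR−mL=42200/23153 → turn +1·90°
n=6: pose=(-6,1,W); sL=160/349, sR=160/373; mL=-87600/130177, mR=115520/130177; mL+mR=80/373 → advance +1; mR−mL=203120/130177 → turn +1·90°
n=7: pose=(-7,1,S); sL=10/17, sR=8/17; mL=-14/17, mR=18/17; mL+mR=4/17 → advance +1; mR−mL=32/17 → turn +1·90°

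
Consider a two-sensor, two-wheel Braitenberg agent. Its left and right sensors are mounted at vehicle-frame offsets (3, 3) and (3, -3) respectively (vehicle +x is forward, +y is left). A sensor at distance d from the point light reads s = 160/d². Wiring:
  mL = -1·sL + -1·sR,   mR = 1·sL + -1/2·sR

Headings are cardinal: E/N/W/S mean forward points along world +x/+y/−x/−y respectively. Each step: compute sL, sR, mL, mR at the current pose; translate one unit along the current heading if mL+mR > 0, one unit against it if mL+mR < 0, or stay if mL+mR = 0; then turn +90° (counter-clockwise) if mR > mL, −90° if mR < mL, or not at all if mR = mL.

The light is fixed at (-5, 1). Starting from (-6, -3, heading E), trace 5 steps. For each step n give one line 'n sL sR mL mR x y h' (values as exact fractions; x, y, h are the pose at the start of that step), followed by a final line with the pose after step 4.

n=0: pose=(-6,-3,E); sL=32, sR=160/53; mL=-1856/53, mR=1616/53; mL+mR=-240/53 → advance -1; mR−mL=3472/53 → turn +1·90°
n=1: pose=(-7,-3,N); sL=80/13, sR=80; mL=-1120/13, mR=-440/13; mL+mR=-120 → advance -1; mR−mL=680/13 → turn +1·90°
n=2: pose=(-7,-4,W); sL=160/89, sR=160/29; mL=-18880/2581, mR=-2480/2581; mL+mR=-240/29 → advance -1; mR−mL=16400/2581 → turn +1·90°
n=3: pose=(-6,-4,S); sL=40/17, sR=2; mL=-74/17, mR=23/17; mL+mR=-3 → advance -1; mR−mL=97/17 → turn +1·90°
n=4: pose=(-6,-3,E); sL=32, sR=160/53; mL=-1856/53, mR=1616/53; mL+mR=-240/53 → advance -1; mR−mL=3472/53 → turn +1·90°

0 32 160/53 -1856/53 1616/53 -6 -3 E
1 80/13 80 -1120/13 -440/13 -7 -3 N
2 160/89 160/29 -18880/2581 -2480/2581 -7 -4 W
3 40/17 2 -74/17 23/17 -6 -4 S
4 32 160/53 -1856/53 1616/53 -6 -3 E
final -7 -3 N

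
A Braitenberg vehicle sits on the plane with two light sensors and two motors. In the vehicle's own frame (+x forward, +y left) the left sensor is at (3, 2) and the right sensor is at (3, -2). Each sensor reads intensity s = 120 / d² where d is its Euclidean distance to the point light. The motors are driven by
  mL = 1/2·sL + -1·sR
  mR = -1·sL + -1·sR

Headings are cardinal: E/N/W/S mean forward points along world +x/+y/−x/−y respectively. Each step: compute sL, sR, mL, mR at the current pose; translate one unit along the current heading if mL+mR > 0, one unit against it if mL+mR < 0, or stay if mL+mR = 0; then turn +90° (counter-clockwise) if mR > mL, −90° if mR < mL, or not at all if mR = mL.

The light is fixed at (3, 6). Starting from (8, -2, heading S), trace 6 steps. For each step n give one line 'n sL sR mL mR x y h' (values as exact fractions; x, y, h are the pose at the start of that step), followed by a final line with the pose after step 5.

0 12/17 12/13 -126/221 -360/221 8 -2 S
1 24/17 120/29 -1692/493 -2736/493 8 -1 W
2 15/4 3/2 3/8 -21/4 9 -1 N
3 40/39 120/181 -1060/7059 -11920/7059 9 -2 E
4 12/17 12/13 -126/221 -360/221 8 -2 S
5 24/17 120/29 -1692/493 -2736/493 8 -1 W
final 9 -1 N

n=0: pose=(8,-2,S); sL=12/17, sR=12/13; mL=-126/221, mR=-360/221; mL+mR=-486/221 → advance -1; mR−mL=-18/17 → turn -1·90°
n=1: pose=(8,-1,W); sL=24/17, sR=120/29; mL=-1692/493, mR=-2736/493; mL+mR=-4428/493 → advance -1; mR−mL=-36/17 → turn -1·90°
n=2: pose=(9,-1,N); sL=15/4, sR=3/2; mL=3/8, mR=-21/4; mL+mR=-39/8 → advance -1; mR−mL=-45/8 → turn -1·90°
n=3: pose=(9,-2,E); sL=40/39, sR=120/181; mL=-1060/7059, mR=-11920/7059; mL+mR=-12980/7059 → advance -1; mR−mL=-20/13 → turn -1·90°
n=4: pose=(8,-2,S); sL=12/17, sR=12/13; mL=-126/221, mR=-360/221; mL+mR=-486/221 → advance -1; mR−mL=-18/17 → turn -1·90°
n=5: pose=(8,-1,W); sL=24/17, sR=120/29; mL=-1692/493, mR=-2736/493; mL+mR=-4428/493 → advance -1; mR−mL=-36/17 → turn -1·90°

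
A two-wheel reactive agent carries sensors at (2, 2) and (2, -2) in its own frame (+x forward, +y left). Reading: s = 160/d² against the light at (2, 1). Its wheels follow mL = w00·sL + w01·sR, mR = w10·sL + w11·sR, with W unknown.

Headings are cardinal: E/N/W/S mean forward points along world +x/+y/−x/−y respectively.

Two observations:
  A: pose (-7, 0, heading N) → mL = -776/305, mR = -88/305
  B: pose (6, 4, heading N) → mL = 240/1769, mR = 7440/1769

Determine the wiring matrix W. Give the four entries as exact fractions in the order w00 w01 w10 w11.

1/2 -1 1 -1/2

obs A: pose=(-7,0,N) → sL=80/61, sR=16/5, mL=-776/305, mR=-88/305
obs B: pose=(6,4,N) → sL=160/29, sR=160/61, mL=240/1769, mR=7440/1769
sensor matrix S = [[80/61, 16/5], [160/29, 160/61]]; det S = -1533952/107909
solve [mL_A; mL_B] = S·[w00; w01] and [mR_A; mR_B] = S·[w10; w11]:
  w00 = 1/2, w01 = -1, w10 = 1, w11 = -1/2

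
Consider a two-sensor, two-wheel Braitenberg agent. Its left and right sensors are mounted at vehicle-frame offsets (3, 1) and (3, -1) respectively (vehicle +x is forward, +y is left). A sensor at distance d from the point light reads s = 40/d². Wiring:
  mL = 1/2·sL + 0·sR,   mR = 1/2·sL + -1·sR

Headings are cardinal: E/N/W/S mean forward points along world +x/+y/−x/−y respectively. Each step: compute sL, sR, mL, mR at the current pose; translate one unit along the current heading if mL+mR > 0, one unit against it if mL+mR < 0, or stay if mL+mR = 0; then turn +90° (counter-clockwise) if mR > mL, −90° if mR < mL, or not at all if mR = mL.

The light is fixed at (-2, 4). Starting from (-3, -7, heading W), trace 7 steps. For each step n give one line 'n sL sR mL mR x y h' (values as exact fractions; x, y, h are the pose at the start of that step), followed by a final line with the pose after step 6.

n=0: pose=(-3,-7,W); sL=1/4, sR=10/29; mL=1/8, mR=-51/232; mL+mR=-11/116 → advance -1; mR−mL=-10/29 → turn -1·90°
n=1: pose=(-2,-7,N); sL=8/13, sR=8/13; mL=4/13, mR=-4/13; mL+mR=0 → advance +0; mR−mL=-8/13 → turn -1·90°
n=2: pose=(-2,-7,E); sL=40/109, sR=40/153; mL=20/109, mR=-1300/16677; mL+mR=1760/16677 → advance +1; mR−mL=-40/153 → turn -1·90°
n=3: pose=(-1,-7,S); sL=1/5, sR=10/49; mL=1/10, mR=-51/490; mL+mR=-1/245 → advance -1; mR−mL=-10/49 → turn -1·90°
n=4: pose=(-1,-6,W); sL=8/25, sR=8/17; mL=4/25, mR=-132/425; mL+mR=-64/425 → advance -1; mR−mL=-8/17 → turn -1·90°
n=5: pose=(0,-6,N); sL=4/5, sR=20/29; mL=2/5, mR=-42/145; mL+mR=16/145 → advance +1; mR−mL=-20/29 → turn -1·90°
n=6: pose=(0,-5,E); sL=40/89, sR=8/25; mL=20/89, mR=-212/2225; mL+mR=288/2225 → advance +1; mR−mL=-8/25 → turn -1·90°

0 1/4 10/29 1/8 -51/232 -3 -7 W
1 8/13 8/13 4/13 -4/13 -2 -7 N
2 40/109 40/153 20/109 -1300/16677 -2 -7 E
3 1/5 10/49 1/10 -51/490 -1 -7 S
4 8/25 8/17 4/25 -132/425 -1 -6 W
5 4/5 20/29 2/5 -42/145 0 -6 N
6 40/89 8/25 20/89 -212/2225 0 -5 E
final 1 -5 S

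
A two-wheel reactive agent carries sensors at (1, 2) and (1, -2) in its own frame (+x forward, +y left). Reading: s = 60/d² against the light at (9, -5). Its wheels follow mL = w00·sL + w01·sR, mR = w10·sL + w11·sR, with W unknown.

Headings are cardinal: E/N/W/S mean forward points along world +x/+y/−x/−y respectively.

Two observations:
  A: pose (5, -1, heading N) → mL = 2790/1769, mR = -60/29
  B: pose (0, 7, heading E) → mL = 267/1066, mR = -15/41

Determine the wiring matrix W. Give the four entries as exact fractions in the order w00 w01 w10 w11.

obs A: pose=(5,-1,N) → sL=60/61, sR=60/29, mL=2790/1769, mR=-60/29
obs B: pose=(0,7,E) → sL=3/13, sR=15/41, mL=267/1066, mR=-15/41
sensor matrix S = [[60/61, 60/29], [3/13, 15/41]]; det S = -110880/942877
solve [mL_A; mL_B] = S·[w00; w01] and [mR_A; mR_B] = S·[w10; w11]:
  w00 = -1/2, w01 = 1, w10 = 0, w11 = -1

-1/2 1 0 -1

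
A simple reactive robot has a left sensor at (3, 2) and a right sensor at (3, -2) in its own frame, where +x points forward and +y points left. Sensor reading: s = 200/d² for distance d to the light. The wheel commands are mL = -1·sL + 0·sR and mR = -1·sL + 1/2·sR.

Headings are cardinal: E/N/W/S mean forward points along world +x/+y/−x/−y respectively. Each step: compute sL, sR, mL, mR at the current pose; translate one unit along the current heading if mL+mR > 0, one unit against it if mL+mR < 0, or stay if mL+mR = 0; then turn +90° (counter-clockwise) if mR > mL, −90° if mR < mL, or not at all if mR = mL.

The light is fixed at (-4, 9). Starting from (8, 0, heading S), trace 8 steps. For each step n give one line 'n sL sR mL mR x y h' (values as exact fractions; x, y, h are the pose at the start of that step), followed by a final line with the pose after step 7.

0 10/17 50/61 -10/17 -185/1037 8 0 S
1 200/261 8/13 -200/261 -1556/3393 8 1 E
2 100/53 100/97 -100/53 -7050/5141 7 1 N
3 40/37 200/113 -40/37 -820/4181 7 0 W
4 10/17 50/61 -10/17 -185/1037 8 0 S
5 200/261 8/13 -200/261 -1556/3393 8 1 E
6 100/53 100/97 -100/53 -7050/5141 7 1 N
7 40/37 200/113 -40/37 -820/4181 7 0 W
final 8 0 S

n=0: pose=(8,0,S); sL=10/17, sR=50/61; mL=-10/17, mR=-185/1037; mL+mR=-795/1037 → advance -1; mR−mL=25/61 → turn +1·90°
n=1: pose=(8,1,E); sL=200/261, sR=8/13; mL=-200/261, mR=-1556/3393; mL+mR=-4156/3393 → advance -1; mR−mL=4/13 → turn +1·90°
n=2: pose=(7,1,N); sL=100/53, sR=100/97; mL=-100/53, mR=-7050/5141; mL+mR=-16750/5141 → advance -1; mR−mL=50/97 → turn +1·90°
n=3: pose=(7,0,W); sL=40/37, sR=200/113; mL=-40/37, mR=-820/4181; mL+mR=-5340/4181 → advance -1; mR−mL=100/113 → turn +1·90°
n=4: pose=(8,0,S); sL=10/17, sR=50/61; mL=-10/17, mR=-185/1037; mL+mR=-795/1037 → advance -1; mR−mL=25/61 → turn +1·90°
n=5: pose=(8,1,E); sL=200/261, sR=8/13; mL=-200/261, mR=-1556/3393; mL+mR=-4156/3393 → advance -1; mR−mL=4/13 → turn +1·90°
n=6: pose=(7,1,N); sL=100/53, sR=100/97; mL=-100/53, mR=-7050/5141; mL+mR=-16750/5141 → advance -1; mR−mL=50/97 → turn +1·90°
n=7: pose=(7,0,W); sL=40/37, sR=200/113; mL=-40/37, mR=-820/4181; mL+mR=-5340/4181 → advance -1; mR−mL=100/113 → turn +1·90°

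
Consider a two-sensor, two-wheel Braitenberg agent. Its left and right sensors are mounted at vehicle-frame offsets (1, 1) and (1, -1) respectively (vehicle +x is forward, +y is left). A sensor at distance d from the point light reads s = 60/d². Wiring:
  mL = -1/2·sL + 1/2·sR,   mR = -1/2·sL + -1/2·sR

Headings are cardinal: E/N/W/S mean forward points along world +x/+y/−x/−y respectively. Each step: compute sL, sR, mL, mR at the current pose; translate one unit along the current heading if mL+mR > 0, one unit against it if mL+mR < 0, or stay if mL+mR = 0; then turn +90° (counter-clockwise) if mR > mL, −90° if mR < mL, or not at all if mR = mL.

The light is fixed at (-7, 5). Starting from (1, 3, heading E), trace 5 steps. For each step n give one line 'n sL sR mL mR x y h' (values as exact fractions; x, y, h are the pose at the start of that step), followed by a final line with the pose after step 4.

n=0: pose=(1,3,E); sL=30/41, sR=2/3; mL=-4/123, mR=-86/123; mL+mR=-30/41 → advance -1; mR−mL=-2/3 → turn -1·90°
n=1: pose=(0,3,S); sL=60/73, sR=4/3; mL=56/219, mR=-236/219; mL+mR=-60/73 → advance -1; mR−mL=-4/3 → turn -1·90°
n=2: pose=(0,4,W); sL=3/2, sR=5/3; mL=1/12, mR=-19/12; mL+mR=-3/2 → advance -1; mR−mL=-5/3 → turn -1·90°
n=3: pose=(1,4,N); sL=60/49, sR=20/27; mL=-320/1323, mR=-1300/1323; mL+mR=-60/49 → advance -1; mR−mL=-20/27 → turn -1·90°
n=4: pose=(1,3,E); sL=30/41, sR=2/3; mL=-4/123, mR=-86/123; mL+mR=-30/41 → advance -1; mR−mL=-2/3 → turn -1·90°

0 30/41 2/3 -4/123 -86/123 1 3 E
1 60/73 4/3 56/219 -236/219 0 3 S
2 3/2 5/3 1/12 -19/12 0 4 W
3 60/49 20/27 -320/1323 -1300/1323 1 4 N
4 30/41 2/3 -4/123 -86/123 1 3 E
final 0 3 S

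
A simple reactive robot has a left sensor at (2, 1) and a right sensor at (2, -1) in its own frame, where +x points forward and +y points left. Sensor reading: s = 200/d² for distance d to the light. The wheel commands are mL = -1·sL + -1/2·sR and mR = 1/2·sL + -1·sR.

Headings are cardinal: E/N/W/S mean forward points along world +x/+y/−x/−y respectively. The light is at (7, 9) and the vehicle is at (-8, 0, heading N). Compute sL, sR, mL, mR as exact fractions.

left sensor world pos  = (-9, 2); dL² = 305
right sensor world pos = (-7, 2); dR² = 245
sL = 200/305 = 40/61
sR = 200/245 = 40/49
mL = -1·sL + -1/2·sR = -3180/2989
mR = 1/2·sL + -1·sR = -1460/2989

40/61 40/49 -3180/2989 -1460/2989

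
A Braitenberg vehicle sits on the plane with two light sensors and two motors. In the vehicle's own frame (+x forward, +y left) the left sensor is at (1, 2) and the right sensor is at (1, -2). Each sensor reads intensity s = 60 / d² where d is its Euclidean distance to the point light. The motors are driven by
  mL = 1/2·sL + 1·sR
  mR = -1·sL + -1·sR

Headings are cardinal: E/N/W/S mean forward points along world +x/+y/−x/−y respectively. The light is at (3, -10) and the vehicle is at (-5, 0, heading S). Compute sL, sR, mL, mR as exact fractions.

left sensor world pos  = (-3, -1); dL² = 117
right sensor world pos = (-7, -1); dR² = 181
sL = 60/117 = 20/39
sR = 60/181 = 60/181
mL = 1/2·sL + 1·sR = 4150/7059
mR = -1·sL + -1·sR = -5960/7059

20/39 60/181 4150/7059 -5960/7059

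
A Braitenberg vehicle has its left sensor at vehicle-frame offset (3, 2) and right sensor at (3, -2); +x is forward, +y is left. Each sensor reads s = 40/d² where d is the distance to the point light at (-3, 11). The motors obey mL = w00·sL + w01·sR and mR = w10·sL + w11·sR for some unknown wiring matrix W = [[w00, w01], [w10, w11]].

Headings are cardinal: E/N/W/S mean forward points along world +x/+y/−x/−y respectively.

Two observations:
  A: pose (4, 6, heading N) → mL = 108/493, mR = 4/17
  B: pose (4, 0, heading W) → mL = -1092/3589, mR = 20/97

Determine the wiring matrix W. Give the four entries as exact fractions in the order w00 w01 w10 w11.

obs A: pose=(4,6,N) → sL=40/29, sR=8/17, mL=108/493, mR=4/17
obs B: pose=(4,0,W) → sL=8/37, sR=40/97, mL=-1092/3589, mR=20/97
sensor matrix S = [[40/29, 8/17], [8/37, 40/97]]; det S = 826368/1769377
solve [mL_A; mL_B] = S·[w00; w01] and [mR_A; mR_B] = S·[w10; w11]:
  w00 = 1/2, w01 = -1, w10 = 0, w11 = 1/2

1/2 -1 0 1/2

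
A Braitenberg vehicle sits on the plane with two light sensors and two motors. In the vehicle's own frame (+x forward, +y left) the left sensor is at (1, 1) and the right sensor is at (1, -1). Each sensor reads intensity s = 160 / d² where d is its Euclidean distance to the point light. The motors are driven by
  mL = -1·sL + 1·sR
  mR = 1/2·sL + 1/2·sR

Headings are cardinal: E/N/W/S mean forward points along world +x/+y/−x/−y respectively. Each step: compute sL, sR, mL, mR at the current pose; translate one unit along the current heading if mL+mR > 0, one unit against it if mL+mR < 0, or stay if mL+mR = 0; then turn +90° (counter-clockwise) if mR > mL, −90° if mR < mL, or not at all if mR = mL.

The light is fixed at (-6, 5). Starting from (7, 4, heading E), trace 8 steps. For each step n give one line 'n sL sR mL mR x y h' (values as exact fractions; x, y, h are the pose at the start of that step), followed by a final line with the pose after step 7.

n=0: pose=(7,4,E); sL=40/49, sR=4/5; mL=-4/245, mR=198/245; mL+mR=194/245 → advance +1; mR−mL=202/245 → turn +1·90°
n=1: pose=(8,4,N); sL=160/169, sR=32/45; mL=-1792/7605, mR=6304/7605; mL+mR=1504/2535 → advance +1; mR−mL=8096/7605 → turn +1·90°
n=2: pose=(8,5,W); sL=16/17, sR=16/17; mL=0, mR=16/17; mL+mR=16/17 → advance +1; mR−mL=16/17 → turn +1·90°
n=3: pose=(7,5,S); sL=160/197, sR=32/29; mL=1664/5713, mR=5472/5713; mL+mR=7136/5713 → advance +1; mR−mL=3808/5713 → turn +1·90°
n=4: pose=(7,4,E); sL=40/49, sR=4/5; mL=-4/245, mR=198/245; mL+mR=194/245 → advance +1; mR−mL=202/245 → turn +1·90°
n=5: pose=(8,4,N); sL=160/169, sR=32/45; mL=-1792/7605, mR=6304/7605; mL+mR=1504/2535 → advance +1; mR−mL=8096/7605 → turn +1·90°
n=6: pose=(8,5,W); sL=16/17, sR=16/17; mL=0, mR=16/17; mL+mR=16/17 → advance +1; mR−mL=16/17 → turn +1·90°
n=7: pose=(7,5,S); sL=160/197, sR=32/29; mL=1664/5713, mR=5472/5713; mL+mR=7136/5713 → advance +1; mR−mL=3808/5713 → turn +1·90°

0 40/49 4/5 -4/245 198/245 7 4 E
1 160/169 32/45 -1792/7605 6304/7605 8 4 N
2 16/17 16/17 0 16/17 8 5 W
3 160/197 32/29 1664/5713 5472/5713 7 5 S
4 40/49 4/5 -4/245 198/245 7 4 E
5 160/169 32/45 -1792/7605 6304/7605 8 4 N
6 16/17 16/17 0 16/17 8 5 W
7 160/197 32/29 1664/5713 5472/5713 7 5 S
final 7 4 E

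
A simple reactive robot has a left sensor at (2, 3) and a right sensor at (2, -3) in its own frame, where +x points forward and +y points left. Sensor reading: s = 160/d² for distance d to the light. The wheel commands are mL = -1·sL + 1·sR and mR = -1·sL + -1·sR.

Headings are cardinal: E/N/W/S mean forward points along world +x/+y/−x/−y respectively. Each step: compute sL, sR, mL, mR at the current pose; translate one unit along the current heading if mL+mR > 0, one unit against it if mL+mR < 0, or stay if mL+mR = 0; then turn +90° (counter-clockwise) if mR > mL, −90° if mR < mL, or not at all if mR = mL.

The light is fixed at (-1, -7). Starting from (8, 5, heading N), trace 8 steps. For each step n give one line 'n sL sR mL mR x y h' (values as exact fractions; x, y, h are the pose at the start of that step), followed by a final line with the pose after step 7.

0 20/29 8/17 -108/493 -572/493 8 5 N
1 160/317 32/37 4224/11729 -16064/11729 8 4 E
2 80/101 80/53 3840/5353 -12320/5353 7 4 S
3 160/117 160/261 -2560/3393 -2240/1131 7 5 W
4 20/29 8/17 -108/493 -572/493 8 5 N
5 160/317 32/37 4224/11729 -16064/11729 8 4 E
6 80/101 80/53 3840/5353 -12320/5353 7 4 S
7 160/117 160/261 -2560/3393 -2240/1131 7 5 W
final 8 5 N

n=0: pose=(8,5,N); sL=20/29, sR=8/17; mL=-108/493, mR=-572/493; mL+mR=-40/29 → advance -1; mR−mL=-16/17 → turn -1·90°
n=1: pose=(8,4,E); sL=160/317, sR=32/37; mL=4224/11729, mR=-16064/11729; mL+mR=-320/317 → advance -1; mR−mL=-64/37 → turn -1·90°
n=2: pose=(7,4,S); sL=80/101, sR=80/53; mL=3840/5353, mR=-12320/5353; mL+mR=-160/101 → advance -1; mR−mL=-160/53 → turn -1·90°
n=3: pose=(7,5,W); sL=160/117, sR=160/261; mL=-2560/3393, mR=-2240/1131; mL+mR=-320/117 → advance -1; mR−mL=-320/261 → turn -1·90°
n=4: pose=(8,5,N); sL=20/29, sR=8/17; mL=-108/493, mR=-572/493; mL+mR=-40/29 → advance -1; mR−mL=-16/17 → turn -1·90°
n=5: pose=(8,4,E); sL=160/317, sR=32/37; mL=4224/11729, mR=-16064/11729; mL+mR=-320/317 → advance -1; mR−mL=-64/37 → turn -1·90°
n=6: pose=(7,4,S); sL=80/101, sR=80/53; mL=3840/5353, mR=-12320/5353; mL+mR=-160/101 → advance -1; mR−mL=-160/53 → turn -1·90°
n=7: pose=(7,5,W); sL=160/117, sR=160/261; mL=-2560/3393, mR=-2240/1131; mL+mR=-320/117 → advance -1; mR−mL=-320/261 → turn -1·90°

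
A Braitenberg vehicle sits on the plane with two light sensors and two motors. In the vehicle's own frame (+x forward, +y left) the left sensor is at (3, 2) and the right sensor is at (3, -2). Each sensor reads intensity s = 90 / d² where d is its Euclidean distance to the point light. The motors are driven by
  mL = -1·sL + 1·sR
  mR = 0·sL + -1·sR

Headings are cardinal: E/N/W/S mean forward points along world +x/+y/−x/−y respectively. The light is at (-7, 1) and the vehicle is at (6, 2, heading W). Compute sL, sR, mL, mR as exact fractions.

90/101 90/109 -720/11009 -90/109

left sensor world pos  = (3, 0); dL² = 101
right sensor world pos = (3, 4); dR² = 109
sL = 90/101 = 90/101
sR = 90/109 = 90/109
mL = -1·sL + 1·sR = -720/11009
mR = 0·sL + -1·sR = -90/109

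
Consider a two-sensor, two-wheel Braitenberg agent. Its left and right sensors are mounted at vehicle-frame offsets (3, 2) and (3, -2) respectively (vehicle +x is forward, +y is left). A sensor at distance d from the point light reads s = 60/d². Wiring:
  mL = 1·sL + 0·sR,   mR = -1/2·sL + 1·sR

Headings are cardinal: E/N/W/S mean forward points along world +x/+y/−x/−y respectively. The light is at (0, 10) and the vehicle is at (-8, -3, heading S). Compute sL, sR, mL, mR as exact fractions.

left sensor world pos  = (-6, -6); dL² = 292
right sensor world pos = (-10, -6); dR² = 356
sL = 60/292 = 15/73
sR = 60/356 = 15/89
mL = 1·sL + 0·sR = 15/73
mR = -1/2·sL + 1·sR = 855/12994

15/73 15/89 15/73 855/12994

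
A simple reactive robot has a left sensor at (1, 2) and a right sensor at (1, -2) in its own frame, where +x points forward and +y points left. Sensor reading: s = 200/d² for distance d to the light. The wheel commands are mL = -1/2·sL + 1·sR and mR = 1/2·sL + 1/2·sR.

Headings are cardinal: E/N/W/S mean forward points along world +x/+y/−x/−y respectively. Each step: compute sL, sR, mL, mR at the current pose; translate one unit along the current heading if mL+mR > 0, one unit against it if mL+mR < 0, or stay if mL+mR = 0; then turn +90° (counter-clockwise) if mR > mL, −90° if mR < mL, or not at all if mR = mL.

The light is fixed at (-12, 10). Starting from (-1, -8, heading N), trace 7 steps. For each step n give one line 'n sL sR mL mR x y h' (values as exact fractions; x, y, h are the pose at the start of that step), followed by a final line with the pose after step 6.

0 20/37 100/229 1410/8473 4140/8473 -1 -8 N
1 200/461 8/13 2388/5993 3144/5993 -1 -7 W
2 50/117 50/97 3425/11349 5350/11349 -2 -7 S
3 200/377 200/521 23300/196417 89800/196417 -2 -8 E
4 20/37 100/229 1410/8473 4140/8473 -1 -8 N
5 200/461 8/13 2388/5993 3144/5993 -1 -7 W
6 50/117 50/97 3425/11349 5350/11349 -2 -7 S
final -2 -8 E

n=0: pose=(-1,-8,N); sL=20/37, sR=100/229; mL=1410/8473, mR=4140/8473; mL+mR=150/229 → advance +1; mR−mL=2730/8473 → turn +1·90°
n=1: pose=(-1,-7,W); sL=200/461, sR=8/13; mL=2388/5993, mR=3144/5993; mL+mR=12/13 → advance +1; mR−mL=756/5993 → turn +1·90°
n=2: pose=(-2,-7,S); sL=50/117, sR=50/97; mL=3425/11349, mR=5350/11349; mL+mR=75/97 → advance +1; mR−mL=1925/11349 → turn +1·90°
n=3: pose=(-2,-8,E); sL=200/377, sR=200/521; mL=23300/196417, mR=89800/196417; mL+mR=300/521 → advance +1; mR−mL=66500/196417 → turn +1·90°
n=4: pose=(-1,-8,N); sL=20/37, sR=100/229; mL=1410/8473, mR=4140/8473; mL+mR=150/229 → advance +1; mR−mL=2730/8473 → turn +1·90°
n=5: pose=(-1,-7,W); sL=200/461, sR=8/13; mL=2388/5993, mR=3144/5993; mL+mR=12/13 → advance +1; mR−mL=756/5993 → turn +1·90°
n=6: pose=(-2,-7,S); sL=50/117, sR=50/97; mL=3425/11349, mR=5350/11349; mL+mR=75/97 → advance +1; mR−mL=1925/11349 → turn +1·90°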